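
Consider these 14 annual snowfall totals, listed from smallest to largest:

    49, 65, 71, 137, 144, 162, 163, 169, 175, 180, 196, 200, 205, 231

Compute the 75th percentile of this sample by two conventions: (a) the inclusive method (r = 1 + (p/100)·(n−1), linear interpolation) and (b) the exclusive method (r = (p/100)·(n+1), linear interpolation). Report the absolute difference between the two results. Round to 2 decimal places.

n = 14.
(a) r = 10.75; between ranks 10 (180) and 11 (196): 192.
(b) r = 11.25; between ranks 11 (196) and 12 (200): 197.
|192 − 197| = 5.

5.00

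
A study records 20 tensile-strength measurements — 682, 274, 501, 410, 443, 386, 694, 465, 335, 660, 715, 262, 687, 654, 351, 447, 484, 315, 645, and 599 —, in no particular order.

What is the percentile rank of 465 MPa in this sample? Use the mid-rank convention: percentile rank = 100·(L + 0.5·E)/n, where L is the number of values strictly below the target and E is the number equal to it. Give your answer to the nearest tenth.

47.5

Sorted: 262, 274, 315, 335, 351, 386, 410, 443, 447, 465, 484, 501, 599, 645, 654, 660, 682, 687, 694, 715.
Count below 465: L = 9; count equal: E = 1; n = 20.
Percentile rank = 100·(9 + 0.5·1)/20 = 100·9.5/20 = 47.5.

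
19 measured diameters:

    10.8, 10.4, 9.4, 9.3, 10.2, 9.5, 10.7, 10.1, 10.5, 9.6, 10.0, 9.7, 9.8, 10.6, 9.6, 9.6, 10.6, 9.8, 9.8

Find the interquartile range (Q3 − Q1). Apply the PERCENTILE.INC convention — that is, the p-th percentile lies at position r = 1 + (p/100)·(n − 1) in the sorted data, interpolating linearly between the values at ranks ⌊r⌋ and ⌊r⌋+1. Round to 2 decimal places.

Sorted: 9.3, 9.4, 9.5, 9.6, 9.6, 9.6, 9.7, 9.8, 9.8, 9.8, 10.0, 10.1, 10.2, 10.4, 10.5, 10.6, 10.6, 10.7, 10.8.
n = 19.
P25: r = 5.5; ranks 5–6 are 9.6, 9.6; interpolating gives 9.6.
P75: r = 14.5; ranks 14–15 are 10.4, 10.5; interpolating gives 10.45.
Difference: 10.45 − 9.6 = 0.85.

0.85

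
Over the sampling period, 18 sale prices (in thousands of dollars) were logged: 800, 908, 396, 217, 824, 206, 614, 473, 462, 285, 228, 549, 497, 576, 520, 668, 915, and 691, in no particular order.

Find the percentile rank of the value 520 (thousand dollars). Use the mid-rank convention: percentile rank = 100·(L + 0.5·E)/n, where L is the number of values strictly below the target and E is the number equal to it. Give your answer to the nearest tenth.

47.2

Sorted: 206, 217, 228, 285, 396, 462, 473, 497, 520, 549, 576, 614, 668, 691, 800, 824, 908, 915.
Count below 520: L = 8; count equal: E = 1; n = 18.
Percentile rank = 100·(8 + 0.5·1)/18 = 100·8.5/18 = 47.22.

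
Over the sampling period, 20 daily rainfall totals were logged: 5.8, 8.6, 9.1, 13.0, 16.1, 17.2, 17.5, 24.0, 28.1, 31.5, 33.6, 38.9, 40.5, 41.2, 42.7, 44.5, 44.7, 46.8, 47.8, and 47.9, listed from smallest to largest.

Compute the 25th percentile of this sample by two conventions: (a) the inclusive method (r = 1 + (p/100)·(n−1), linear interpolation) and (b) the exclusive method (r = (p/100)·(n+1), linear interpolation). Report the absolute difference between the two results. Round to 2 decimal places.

n = 20.
(a) r = 5.75; between ranks 5 (16.1) and 6 (17.2): 16.925.
(b) r = 5.25; between ranks 5 (16.1) and 6 (17.2): 16.375.
|16.925 − 16.375| = 0.55.

0.55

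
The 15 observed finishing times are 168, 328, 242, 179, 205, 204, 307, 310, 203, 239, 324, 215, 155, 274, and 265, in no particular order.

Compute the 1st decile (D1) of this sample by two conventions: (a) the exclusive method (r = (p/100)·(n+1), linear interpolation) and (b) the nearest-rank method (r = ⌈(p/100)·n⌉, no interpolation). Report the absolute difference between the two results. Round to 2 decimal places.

Sorted: 155, 168, 179, 203, 204, 205, 215, 239, 242, 265, 274, 307, 310, 324, 328.
n = 15.
(a) r = 1.6; between ranks 1 (155) and 2 (168): 162.8.
(b) the nearest-rank method: rank 2 → 168.
|162.8 − 168| = 5.2.

5.20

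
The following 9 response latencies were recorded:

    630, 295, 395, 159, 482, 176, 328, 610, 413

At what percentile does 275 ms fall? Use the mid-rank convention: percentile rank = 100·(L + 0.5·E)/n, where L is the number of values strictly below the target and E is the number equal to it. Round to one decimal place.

Sorted: 159, 176, 295, 328, 395, 413, 482, 610, 630.
Count below 275: L = 2; count equal: E = 0; n = 9.
Percentile rank = 100·(2 + 0.5·0)/9 = 100·2/9 = 22.22.

22.2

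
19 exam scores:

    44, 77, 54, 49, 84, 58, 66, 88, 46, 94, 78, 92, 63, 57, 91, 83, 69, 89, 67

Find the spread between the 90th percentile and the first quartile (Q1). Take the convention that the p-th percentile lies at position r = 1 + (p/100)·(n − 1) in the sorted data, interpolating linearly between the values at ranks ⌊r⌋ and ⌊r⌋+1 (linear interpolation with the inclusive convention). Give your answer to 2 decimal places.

33.70

Sorted: 44, 46, 49, 54, 57, 58, 63, 66, 67, 69, 77, 78, 83, 84, 88, 89, 91, 92, 94.
n = 19.
P25: r = 5.5; ranks 5–6 are 57, 58; interpolating gives 57.5.
P90: r = 17.2; ranks 17–18 are 91, 92; interpolating gives 91.2.
Difference: 91.2 − 57.5 = 33.7.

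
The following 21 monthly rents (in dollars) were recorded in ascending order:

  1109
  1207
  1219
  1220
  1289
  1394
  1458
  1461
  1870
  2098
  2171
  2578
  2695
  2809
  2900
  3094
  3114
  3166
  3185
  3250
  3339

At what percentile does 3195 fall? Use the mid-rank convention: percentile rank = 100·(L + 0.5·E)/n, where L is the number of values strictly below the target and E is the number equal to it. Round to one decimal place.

90.5

Count below 3195: L = 19; count equal: E = 0; n = 21.
Percentile rank = 100·(19 + 0.5·0)/21 = 100·19/21 = 90.48.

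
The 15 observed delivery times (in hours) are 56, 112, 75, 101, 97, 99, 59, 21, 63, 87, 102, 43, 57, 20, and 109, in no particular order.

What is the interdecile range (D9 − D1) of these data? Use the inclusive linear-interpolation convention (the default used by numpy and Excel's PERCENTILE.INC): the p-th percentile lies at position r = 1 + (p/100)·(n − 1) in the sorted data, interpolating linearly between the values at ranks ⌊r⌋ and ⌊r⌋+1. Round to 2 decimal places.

76.40

Sorted: 20, 21, 43, 56, 57, 59, 63, 75, 87, 97, 99, 101, 102, 109, 112.
n = 15.
P10: r = 2.4; ranks 2–3 are 21, 43; interpolating gives 29.8.
P90: r = 13.6; ranks 13–14 are 102, 109; interpolating gives 106.2.
Difference: 106.2 − 29.8 = 76.4.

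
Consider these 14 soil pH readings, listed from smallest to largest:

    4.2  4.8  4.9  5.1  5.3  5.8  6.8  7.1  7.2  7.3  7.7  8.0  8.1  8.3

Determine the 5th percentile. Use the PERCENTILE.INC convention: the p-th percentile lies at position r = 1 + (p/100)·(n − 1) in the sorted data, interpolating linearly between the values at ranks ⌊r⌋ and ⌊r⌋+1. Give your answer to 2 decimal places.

4.59

n = 14.
r = 1 + (5/100)·(14 − 1) = 1 + 0.65 = 1.65.
Rank 1 is 4.2 and rank 2 is 4.8.
Interpolate: 4.2 + 0.65·(4.8 − 4.2) = 4.2 + 0.65·0.6 = 4.59.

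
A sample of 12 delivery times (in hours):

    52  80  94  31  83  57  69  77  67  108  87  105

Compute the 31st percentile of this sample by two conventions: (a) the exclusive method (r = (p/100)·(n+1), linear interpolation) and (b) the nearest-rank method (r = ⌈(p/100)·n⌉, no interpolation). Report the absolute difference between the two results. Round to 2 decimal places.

0.06

Sorted: 31, 52, 57, 67, 69, 77, 80, 83, 87, 94, 105, 108.
n = 12.
(a) r = 4.03; between ranks 4 (67) and 5 (69): 67.06.
(b) the nearest-rank method: rank 4 → 67.
|67.06 − 67| = 0.06.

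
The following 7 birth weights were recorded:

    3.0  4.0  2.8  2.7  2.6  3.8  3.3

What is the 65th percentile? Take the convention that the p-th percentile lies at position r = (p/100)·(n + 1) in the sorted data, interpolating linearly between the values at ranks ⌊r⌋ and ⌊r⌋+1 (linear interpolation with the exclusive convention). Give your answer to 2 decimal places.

Sorted: 2.6, 2.7, 2.8, 3.0, 3.3, 3.8, 4.0.
n = 7.
r = (65/100)·(7 + 1) = 5.2.
Rank 5 is 3.3 and rank 6 is 3.8.
Interpolate: 3.3 + 0.2·(3.8 − 3.3) = 3.3 + 0.2·0.5 = 3.4.

3.40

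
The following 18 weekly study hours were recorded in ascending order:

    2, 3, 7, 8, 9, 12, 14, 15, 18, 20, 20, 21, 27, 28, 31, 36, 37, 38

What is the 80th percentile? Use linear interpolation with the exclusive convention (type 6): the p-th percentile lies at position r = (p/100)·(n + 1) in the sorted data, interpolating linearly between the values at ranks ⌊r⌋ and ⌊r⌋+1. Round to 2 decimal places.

n = 18.
r = (80/100)·(18 + 1) = 15.2.
Rank 15 is 31 and rank 16 is 36.
Interpolate: 31 + 0.2·(36 − 31) = 31 + 0.2·5 = 32.

32.00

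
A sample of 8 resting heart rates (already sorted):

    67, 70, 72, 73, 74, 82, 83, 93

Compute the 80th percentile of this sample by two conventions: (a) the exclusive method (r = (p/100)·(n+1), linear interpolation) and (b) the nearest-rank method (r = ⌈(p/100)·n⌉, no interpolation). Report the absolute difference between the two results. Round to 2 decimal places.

n = 8.
(a) r = 7.2; between ranks 7 (83) and 8 (93): 85.
(b) the nearest-rank method: rank 7 → 83.
|85 − 83| = 2.

2.00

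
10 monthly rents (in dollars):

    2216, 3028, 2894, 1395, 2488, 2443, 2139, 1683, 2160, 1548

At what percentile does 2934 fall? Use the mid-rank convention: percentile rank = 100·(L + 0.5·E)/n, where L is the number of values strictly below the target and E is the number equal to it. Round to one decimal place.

90.0

Sorted: 1395, 1548, 1683, 2139, 2160, 2216, 2443, 2488, 2894, 3028.
Count below 2934: L = 9; count equal: E = 0; n = 10.
Percentile rank = 100·(9 + 0.5·0)/10 = 100·9/10 = 90.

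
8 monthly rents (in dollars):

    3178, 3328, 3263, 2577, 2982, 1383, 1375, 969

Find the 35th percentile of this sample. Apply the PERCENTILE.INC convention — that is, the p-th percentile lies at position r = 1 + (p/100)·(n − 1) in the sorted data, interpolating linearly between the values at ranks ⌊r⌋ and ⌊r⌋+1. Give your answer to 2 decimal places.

Sorted: 969, 1375, 1383, 2577, 2982, 3178, 3263, 3328.
n = 8.
r = 1 + (35/100)·(8 − 1) = 1 + 2.45 = 3.45.
Rank 3 is 1383 and rank 4 is 2577.
Interpolate: 1383 + 0.45·(2577 − 1383) = 1383 + 0.45·1194 = 1920.3.

1920.30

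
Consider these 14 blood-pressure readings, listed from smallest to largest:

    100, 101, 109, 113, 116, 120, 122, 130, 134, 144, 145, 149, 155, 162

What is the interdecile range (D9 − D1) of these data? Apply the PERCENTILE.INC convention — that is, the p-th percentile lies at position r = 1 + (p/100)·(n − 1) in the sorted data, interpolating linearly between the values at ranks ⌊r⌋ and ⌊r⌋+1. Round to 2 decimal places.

49.80

n = 14.
P10: r = 2.3; ranks 2–3 are 101, 109; interpolating gives 103.4.
P90: r = 12.7; ranks 12–13 are 149, 155; interpolating gives 153.2.
Difference: 153.2 − 103.4 = 49.8.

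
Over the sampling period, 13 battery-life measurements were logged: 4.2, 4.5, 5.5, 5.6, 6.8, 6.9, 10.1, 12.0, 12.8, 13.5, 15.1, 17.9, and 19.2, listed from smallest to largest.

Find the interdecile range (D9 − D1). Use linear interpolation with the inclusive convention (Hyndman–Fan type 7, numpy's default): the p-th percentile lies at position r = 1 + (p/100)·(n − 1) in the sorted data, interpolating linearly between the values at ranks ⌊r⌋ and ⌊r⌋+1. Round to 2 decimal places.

12.64

n = 13.
P10: r = 2.2; ranks 2–3 are 4.5, 5.5; interpolating gives 4.7.
P90: r = 11.8; ranks 11–12 are 15.1, 17.9; interpolating gives 17.34.
Difference: 17.34 − 4.7 = 12.64.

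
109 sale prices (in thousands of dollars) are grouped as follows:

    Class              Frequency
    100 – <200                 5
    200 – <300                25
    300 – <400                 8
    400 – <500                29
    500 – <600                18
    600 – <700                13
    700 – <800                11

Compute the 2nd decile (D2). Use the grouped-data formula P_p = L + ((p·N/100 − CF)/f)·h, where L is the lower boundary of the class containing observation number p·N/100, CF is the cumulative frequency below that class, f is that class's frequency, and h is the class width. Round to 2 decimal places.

N = 109; target position k = 20/100 · 109 = 21.8.
Cumulative frequencies: 5, 30, 38, 67, 85, 98, 109.
Observation 21.8 falls in the class 200 – <300.
L = 200, CF = 5, f = 25, h = 100.
P20 = 200 + ((21.8 − 5)/25)·100 = 200 + 67.2 = 267.2.

267.20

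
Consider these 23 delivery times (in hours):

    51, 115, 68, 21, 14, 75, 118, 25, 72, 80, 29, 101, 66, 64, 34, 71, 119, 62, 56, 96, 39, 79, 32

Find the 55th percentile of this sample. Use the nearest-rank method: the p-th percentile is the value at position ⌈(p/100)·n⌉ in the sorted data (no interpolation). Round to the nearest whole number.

Sorted: 14, 21, 25, 29, 32, 34, 39, 51, 56, 62, 64, 66, 68, 71, 72, 75, 79, 80, 96, 101, 115, 118, 119.
n = 23.
Position = ⌈55/100 · 23⌉ = ⌈12.65⌉ = 13.
The value at rank 13 is 68.

68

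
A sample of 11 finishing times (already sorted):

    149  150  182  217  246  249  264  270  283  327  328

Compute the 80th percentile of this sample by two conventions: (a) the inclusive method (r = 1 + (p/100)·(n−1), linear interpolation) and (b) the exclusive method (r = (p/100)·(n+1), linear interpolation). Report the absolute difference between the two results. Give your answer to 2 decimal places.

n = 11.
(a) r = 9 → value at rank 9 = 283.
(b) r = 9.6; between ranks 9 (283) and 10 (327): 309.4.
|283 − 309.4| = 26.4.

26.40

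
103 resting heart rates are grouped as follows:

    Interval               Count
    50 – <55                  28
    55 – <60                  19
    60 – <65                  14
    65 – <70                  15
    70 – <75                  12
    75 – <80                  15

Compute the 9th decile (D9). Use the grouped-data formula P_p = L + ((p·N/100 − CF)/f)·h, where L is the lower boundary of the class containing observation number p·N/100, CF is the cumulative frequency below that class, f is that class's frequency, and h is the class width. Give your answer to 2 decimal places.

N = 103; target position k = 90/100 · 103 = 92.7.
Cumulative frequencies: 28, 47, 61, 76, 88, 103.
Observation 92.7 falls in the class 75 – <80.
L = 75, CF = 88, f = 15, h = 5.
P90 = 75 + ((92.7 − 88)/15)·5 = 75 + 1.56667 = 76.5667.

76.57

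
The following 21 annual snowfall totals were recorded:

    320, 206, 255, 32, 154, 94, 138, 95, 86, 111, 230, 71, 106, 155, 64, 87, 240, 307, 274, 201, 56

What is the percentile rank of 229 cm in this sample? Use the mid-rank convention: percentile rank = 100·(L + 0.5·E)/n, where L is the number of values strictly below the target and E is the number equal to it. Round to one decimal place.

71.4

Sorted: 32, 56, 64, 71, 86, 87, 94, 95, 106, 111, 138, 154, 155, 201, 206, 230, 240, 255, 274, 307, 320.
Count below 229: L = 15; count equal: E = 0; n = 21.
Percentile rank = 100·(15 + 0.5·0)/21 = 100·15/21 = 71.43.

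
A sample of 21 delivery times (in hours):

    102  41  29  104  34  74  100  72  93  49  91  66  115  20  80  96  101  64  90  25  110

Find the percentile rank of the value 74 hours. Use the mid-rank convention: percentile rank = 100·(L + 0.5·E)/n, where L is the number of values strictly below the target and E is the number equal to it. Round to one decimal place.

Sorted: 20, 25, 29, 34, 41, 49, 64, 66, 72, 74, 80, 90, 91, 93, 96, 100, 101, 102, 104, 110, 115.
Count below 74: L = 9; count equal: E = 1; n = 21.
Percentile rank = 100·(9 + 0.5·1)/21 = 100·9.5/21 = 45.24.

45.2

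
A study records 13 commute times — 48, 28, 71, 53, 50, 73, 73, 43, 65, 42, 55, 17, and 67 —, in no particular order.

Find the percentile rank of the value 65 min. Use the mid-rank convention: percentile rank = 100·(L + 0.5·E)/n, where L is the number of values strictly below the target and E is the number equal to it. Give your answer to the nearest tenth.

65.4

Sorted: 17, 28, 42, 43, 48, 50, 53, 55, 65, 67, 71, 73, 73.
Count below 65: L = 8; count equal: E = 1; n = 13.
Percentile rank = 100·(8 + 0.5·1)/13 = 100·8.5/13 = 65.38.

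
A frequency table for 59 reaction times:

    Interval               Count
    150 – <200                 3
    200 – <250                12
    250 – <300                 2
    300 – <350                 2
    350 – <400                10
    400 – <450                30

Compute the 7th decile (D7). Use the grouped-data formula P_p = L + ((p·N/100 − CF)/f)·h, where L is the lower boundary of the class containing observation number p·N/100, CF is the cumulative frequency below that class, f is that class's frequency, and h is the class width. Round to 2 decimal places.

420.50

N = 59; target position k = 70/100 · 59 = 41.3.
Cumulative frequencies: 3, 15, 17, 19, 29, 59.
Observation 41.3 falls in the class 400 – <450.
L = 400, CF = 29, f = 30, h = 50.
P70 = 400 + ((41.3 − 29)/30)·50 = 400 + 20.5 = 420.5.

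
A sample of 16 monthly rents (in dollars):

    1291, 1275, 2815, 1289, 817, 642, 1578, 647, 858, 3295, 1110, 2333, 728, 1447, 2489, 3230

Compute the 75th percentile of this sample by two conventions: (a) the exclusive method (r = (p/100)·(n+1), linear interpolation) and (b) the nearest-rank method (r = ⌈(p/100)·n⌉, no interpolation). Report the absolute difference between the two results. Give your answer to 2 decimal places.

117.00

Sorted: 642, 647, 728, 817, 858, 1110, 1275, 1289, 1291, 1447, 1578, 2333, 2489, 2815, 3230, 3295.
n = 16.
(a) r = 12.75; between ranks 12 (2333) and 13 (2489): 2450.
(b) the nearest-rank method: rank 12 → 2333.
|2450 − 2333| = 117.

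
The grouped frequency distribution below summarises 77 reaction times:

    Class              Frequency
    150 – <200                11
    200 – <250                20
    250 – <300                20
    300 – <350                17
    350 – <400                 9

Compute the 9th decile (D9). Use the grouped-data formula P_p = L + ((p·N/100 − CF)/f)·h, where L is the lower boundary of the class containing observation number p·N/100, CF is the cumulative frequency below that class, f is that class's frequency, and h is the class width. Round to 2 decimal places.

N = 77; target position k = 90/100 · 77 = 69.3.
Cumulative frequencies: 11, 31, 51, 68, 77.
Observation 69.3 falls in the class 350 – <400.
L = 350, CF = 68, f = 9, h = 50.
P90 = 350 + ((69.3 − 68)/9)·50 = 350 + 7.22222 = 357.222.

357.22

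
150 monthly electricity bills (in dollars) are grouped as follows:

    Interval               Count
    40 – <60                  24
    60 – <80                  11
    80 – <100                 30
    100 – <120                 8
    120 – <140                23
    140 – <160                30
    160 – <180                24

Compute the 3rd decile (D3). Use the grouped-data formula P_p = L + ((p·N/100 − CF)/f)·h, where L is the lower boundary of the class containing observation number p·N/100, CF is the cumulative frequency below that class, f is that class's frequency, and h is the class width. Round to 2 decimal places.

N = 150; target position k = 30/100 · 150 = 45.
Cumulative frequencies: 24, 35, 65, 73, 96, 126, 150.
Observation 45 falls in the class 80 – <100.
L = 80, CF = 35, f = 30, h = 20.
P30 = 80 + ((45 − 35)/30)·20 = 80 + 6.66667 = 86.6667.

86.67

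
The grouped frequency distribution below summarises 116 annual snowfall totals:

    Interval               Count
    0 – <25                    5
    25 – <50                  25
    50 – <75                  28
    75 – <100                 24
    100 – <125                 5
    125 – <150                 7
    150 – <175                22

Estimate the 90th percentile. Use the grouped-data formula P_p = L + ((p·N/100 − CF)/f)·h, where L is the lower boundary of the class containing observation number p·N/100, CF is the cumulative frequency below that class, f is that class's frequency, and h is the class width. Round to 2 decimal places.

161.82

N = 116; target position k = 90/100 · 116 = 104.4.
Cumulative frequencies: 5, 30, 58, 82, 87, 94, 116.
Observation 104.4 falls in the class 150 – <175.
L = 150, CF = 94, f = 22, h = 25.
P90 = 150 + ((104.4 − 94)/22)·25 = 150 + 11.8182 = 161.818.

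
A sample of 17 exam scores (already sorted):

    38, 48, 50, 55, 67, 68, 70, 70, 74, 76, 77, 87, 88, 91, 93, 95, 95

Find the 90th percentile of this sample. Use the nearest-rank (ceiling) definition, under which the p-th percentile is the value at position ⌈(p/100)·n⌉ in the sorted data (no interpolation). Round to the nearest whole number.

95

n = 17.
Position = ⌈90/100 · 17⌉ = ⌈15.3⌉ = 16.
The value at rank 16 is 95.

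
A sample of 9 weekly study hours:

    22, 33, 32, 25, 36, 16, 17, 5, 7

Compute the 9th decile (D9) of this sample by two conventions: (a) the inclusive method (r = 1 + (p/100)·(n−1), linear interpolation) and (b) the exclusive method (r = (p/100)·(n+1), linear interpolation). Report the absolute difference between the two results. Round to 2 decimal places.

Sorted: 5, 7, 16, 17, 22, 25, 32, 33, 36.
n = 9.
(a) r = 8.2; between ranks 8 (33) and 9 (36): 33.6.
(b) r = 9 → value at rank 9 = 36.
|33.6 − 36| = 2.4.

2.40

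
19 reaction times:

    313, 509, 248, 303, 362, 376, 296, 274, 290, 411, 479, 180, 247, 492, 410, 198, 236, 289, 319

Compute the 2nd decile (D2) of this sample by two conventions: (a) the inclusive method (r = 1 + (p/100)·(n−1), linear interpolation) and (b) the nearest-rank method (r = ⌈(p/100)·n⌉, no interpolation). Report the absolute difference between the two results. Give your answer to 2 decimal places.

Sorted: 180, 198, 236, 247, 248, 274, 289, 290, 296, 303, 313, 319, 362, 376, 410, 411, 479, 492, 509.
n = 19.
(a) r = 4.6; between ranks 4 (247) and 5 (248): 247.6.
(b) the nearest-rank method: rank 4 → 247.
|247.6 − 247| = 0.6.

0.60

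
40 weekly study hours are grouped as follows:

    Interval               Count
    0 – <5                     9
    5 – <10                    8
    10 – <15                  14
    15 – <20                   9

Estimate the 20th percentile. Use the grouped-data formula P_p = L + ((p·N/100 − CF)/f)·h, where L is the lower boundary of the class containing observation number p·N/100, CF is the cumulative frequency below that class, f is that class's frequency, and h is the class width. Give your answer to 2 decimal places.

N = 40; target position k = 20/100 · 40 = 8.
Cumulative frequencies: 9, 17, 31, 40.
Observation 8 falls in the class 0 – <5.
L = 0, CF = 0, f = 9, h = 5.
P20 = 0 + ((8 − 0)/9)·5 = 0 + 4.44444 = 4.44444.

4.44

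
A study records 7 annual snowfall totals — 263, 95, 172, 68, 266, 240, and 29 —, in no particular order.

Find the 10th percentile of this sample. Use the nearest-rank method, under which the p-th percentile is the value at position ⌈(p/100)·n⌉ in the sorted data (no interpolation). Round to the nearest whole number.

29

Sorted: 29, 68, 95, 172, 240, 263, 266.
n = 7.
Position = ⌈10/100 · 7⌉ = ⌈0.7⌉ = 1.
The value at rank 1 is 29.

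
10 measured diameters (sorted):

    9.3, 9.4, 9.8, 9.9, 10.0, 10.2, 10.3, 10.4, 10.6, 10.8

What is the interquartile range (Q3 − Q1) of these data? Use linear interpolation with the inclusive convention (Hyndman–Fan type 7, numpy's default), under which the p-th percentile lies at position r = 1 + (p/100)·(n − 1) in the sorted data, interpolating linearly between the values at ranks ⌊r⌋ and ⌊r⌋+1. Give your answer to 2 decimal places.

n = 10.
P25: r = 3.25; ranks 3–4 are 9.8, 9.9; interpolating gives 9.825.
P75: r = 7.75; ranks 7–8 are 10.3, 10.4; interpolating gives 10.375.
Difference: 10.375 − 9.825 = 0.55.

0.55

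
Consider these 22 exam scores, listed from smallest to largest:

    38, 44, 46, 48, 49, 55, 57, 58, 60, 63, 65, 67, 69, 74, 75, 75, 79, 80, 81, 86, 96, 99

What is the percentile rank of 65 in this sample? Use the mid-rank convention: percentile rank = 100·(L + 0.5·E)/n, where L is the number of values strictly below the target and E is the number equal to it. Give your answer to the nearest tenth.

Count below 65: L = 10; count equal: E = 1; n = 22.
Percentile rank = 100·(10 + 0.5·1)/22 = 100·10.5/22 = 47.73.

47.7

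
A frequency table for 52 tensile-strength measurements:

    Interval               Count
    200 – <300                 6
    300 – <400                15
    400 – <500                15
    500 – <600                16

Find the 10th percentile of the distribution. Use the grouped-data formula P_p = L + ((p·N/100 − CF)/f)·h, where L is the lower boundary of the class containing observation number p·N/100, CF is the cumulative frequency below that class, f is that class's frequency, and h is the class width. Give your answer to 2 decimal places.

286.67

N = 52; target position k = 10/100 · 52 = 5.2.
Cumulative frequencies: 6, 21, 36, 52.
Observation 5.2 falls in the class 200 – <300.
L = 200, CF = 0, f = 6, h = 100.
P10 = 200 + ((5.2 − 0)/6)·100 = 200 + 86.6667 = 286.667.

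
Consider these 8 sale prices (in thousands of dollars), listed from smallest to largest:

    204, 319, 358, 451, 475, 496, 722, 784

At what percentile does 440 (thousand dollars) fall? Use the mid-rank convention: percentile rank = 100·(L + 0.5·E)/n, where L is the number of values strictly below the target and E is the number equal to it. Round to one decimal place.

Count below 440: L = 3; count equal: E = 0; n = 8.
Percentile rank = 100·(3 + 0.5·0)/8 = 100·3/8 = 37.5.

37.5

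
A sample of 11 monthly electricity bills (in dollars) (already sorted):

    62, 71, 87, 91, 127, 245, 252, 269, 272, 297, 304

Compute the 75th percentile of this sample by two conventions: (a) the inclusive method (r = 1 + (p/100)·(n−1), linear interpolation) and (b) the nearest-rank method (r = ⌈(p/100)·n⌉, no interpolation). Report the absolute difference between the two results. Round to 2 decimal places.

1.50

n = 11.
(a) r = 8.5; between ranks 8 (269) and 9 (272): 270.5.
(b) the nearest-rank method: rank 9 → 272.
|270.5 − 272| = 1.5.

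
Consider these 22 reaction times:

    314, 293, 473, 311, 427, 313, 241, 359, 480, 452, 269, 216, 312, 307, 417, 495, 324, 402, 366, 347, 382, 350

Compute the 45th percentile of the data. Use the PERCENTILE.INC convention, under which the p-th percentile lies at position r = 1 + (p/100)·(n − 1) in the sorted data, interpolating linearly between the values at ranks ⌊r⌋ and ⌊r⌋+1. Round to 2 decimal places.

334.35

Sorted: 216, 241, 269, 293, 307, 311, 312, 313, 314, 324, 347, 350, 359, 366, 382, 402, 417, 427, 452, 473, 480, 495.
n = 22.
r = 1 + (45/100)·(22 − 1) = 1 + 9.45 = 10.45.
Rank 10 is 324 and rank 11 is 347.
Interpolate: 324 + 0.45·(347 − 324) = 324 + 0.45·23 = 334.35.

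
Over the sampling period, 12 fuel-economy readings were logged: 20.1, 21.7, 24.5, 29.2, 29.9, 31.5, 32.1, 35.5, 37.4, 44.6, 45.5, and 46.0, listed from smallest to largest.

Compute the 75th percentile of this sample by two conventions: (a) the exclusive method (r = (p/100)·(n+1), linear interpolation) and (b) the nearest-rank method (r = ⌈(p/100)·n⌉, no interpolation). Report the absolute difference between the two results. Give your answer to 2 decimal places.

5.40

n = 12.
(a) r = 9.75; between ranks 9 (37.4) and 10 (44.6): 42.8.
(b) the nearest-rank method: rank 9 → 37.4.
|42.8 − 37.4| = 5.4.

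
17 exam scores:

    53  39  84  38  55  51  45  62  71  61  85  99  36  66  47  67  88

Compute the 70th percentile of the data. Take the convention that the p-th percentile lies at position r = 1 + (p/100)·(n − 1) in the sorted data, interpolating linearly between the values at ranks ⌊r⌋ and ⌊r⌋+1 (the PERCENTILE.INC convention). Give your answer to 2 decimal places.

67.80

Sorted: 36, 38, 39, 45, 47, 51, 53, 55, 61, 62, 66, 67, 71, 84, 85, 88, 99.
n = 17.
r = 1 + (70/100)·(17 − 1) = 1 + 11.2 = 12.2.
Rank 12 is 67 and rank 13 is 71.
Interpolate: 67 + 0.2·(71 − 67) = 67 + 0.2·4 = 67.8.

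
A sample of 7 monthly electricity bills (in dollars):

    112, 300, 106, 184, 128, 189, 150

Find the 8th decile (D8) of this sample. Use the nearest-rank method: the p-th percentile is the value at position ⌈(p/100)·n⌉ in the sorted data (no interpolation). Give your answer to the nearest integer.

Sorted: 106, 112, 128, 150, 184, 189, 300.
n = 7.
Position = ⌈80/100 · 7⌉ = ⌈5.6⌉ = 6.
The value at rank 6 is 189.

189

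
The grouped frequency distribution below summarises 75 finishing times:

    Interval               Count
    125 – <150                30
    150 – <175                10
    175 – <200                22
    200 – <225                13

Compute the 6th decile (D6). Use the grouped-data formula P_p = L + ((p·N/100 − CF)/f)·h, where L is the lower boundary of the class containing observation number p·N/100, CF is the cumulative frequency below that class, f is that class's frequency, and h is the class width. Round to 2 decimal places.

N = 75; target position k = 60/100 · 75 = 45.
Cumulative frequencies: 30, 40, 62, 75.
Observation 45 falls in the class 175 – <200.
L = 175, CF = 40, f = 22, h = 25.
P60 = 175 + ((45 − 40)/22)·25 = 175 + 5.68182 = 180.682.

180.68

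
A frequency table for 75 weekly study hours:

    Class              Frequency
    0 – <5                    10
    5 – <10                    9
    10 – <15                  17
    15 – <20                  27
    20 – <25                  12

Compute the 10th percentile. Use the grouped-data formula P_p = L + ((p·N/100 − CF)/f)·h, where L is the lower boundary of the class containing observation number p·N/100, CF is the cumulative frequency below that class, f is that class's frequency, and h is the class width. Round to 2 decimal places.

3.75

N = 75; target position k = 10/100 · 75 = 7.5.
Cumulative frequencies: 10, 19, 36, 63, 75.
Observation 7.5 falls in the class 0 – <5.
L = 0, CF = 0, f = 10, h = 5.
P10 = 0 + ((7.5 − 0)/10)·5 = 0 + 3.75 = 3.75.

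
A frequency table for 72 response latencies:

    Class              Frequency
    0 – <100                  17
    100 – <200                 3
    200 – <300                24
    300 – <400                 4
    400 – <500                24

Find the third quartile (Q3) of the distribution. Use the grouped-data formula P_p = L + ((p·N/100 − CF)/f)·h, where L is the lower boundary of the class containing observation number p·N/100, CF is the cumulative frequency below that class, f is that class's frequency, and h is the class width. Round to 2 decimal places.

N = 72; target position k = 75/100 · 72 = 54.
Cumulative frequencies: 17, 20, 44, 48, 72.
Observation 54 falls in the class 400 – <500.
L = 400, CF = 48, f = 24, h = 100.
P75 = 400 + ((54 − 48)/24)·100 = 400 + 25 = 425.

425.00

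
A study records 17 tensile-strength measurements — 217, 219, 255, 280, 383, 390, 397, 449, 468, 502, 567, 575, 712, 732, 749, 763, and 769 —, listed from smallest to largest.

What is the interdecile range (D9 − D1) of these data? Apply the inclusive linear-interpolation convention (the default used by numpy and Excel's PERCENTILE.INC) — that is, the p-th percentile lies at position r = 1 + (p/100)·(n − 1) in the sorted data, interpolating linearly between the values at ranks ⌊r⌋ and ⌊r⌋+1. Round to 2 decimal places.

514.00

n = 17.
P10: r = 2.6; ranks 2–3 are 219, 255; interpolating gives 240.6.
P90: r = 15.4; ranks 15–16 are 749, 763; interpolating gives 754.6.
Difference: 754.6 − 240.6 = 514.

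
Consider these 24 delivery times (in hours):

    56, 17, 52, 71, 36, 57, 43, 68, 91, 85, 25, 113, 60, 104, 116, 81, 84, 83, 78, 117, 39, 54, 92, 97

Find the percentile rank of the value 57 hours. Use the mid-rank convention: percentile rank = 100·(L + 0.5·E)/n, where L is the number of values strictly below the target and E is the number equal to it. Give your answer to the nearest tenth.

35.4

Sorted: 17, 25, 36, 39, 43, 52, 54, 56, 57, 60, 68, 71, 78, 81, 83, 84, 85, 91, 92, 97, 104, 113, 116, 117.
Count below 57: L = 8; count equal: E = 1; n = 24.
Percentile rank = 100·(8 + 0.5·1)/24 = 100·8.5/24 = 35.42.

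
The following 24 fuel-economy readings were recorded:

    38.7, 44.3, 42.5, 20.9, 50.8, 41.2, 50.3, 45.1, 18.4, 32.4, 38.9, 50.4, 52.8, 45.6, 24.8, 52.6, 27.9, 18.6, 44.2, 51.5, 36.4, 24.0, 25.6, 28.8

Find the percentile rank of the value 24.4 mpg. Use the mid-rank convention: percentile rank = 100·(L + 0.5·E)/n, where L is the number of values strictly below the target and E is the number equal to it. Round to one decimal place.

Sorted: 18.4, 18.6, 20.9, 24.0, 24.8, 25.6, 27.9, 28.8, 32.4, 36.4, 38.7, 38.9, 41.2, 42.5, 44.2, 44.3, 45.1, 45.6, 50.3, 50.4, 50.8, 51.5, 52.6, 52.8.
Count below 24.4: L = 4; count equal: E = 0; n = 24.
Percentile rank = 100·(4 + 0.5·0)/24 = 100·4/24 = 16.67.

16.7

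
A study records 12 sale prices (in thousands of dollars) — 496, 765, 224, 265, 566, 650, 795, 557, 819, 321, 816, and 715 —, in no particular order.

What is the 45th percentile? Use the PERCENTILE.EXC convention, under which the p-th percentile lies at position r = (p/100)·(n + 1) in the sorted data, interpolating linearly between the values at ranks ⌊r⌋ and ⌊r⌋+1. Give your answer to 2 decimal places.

564.65

Sorted: 224, 265, 321, 496, 557, 566, 650, 715, 765, 795, 816, 819.
n = 12.
r = (45/100)·(12 + 1) = 5.85.
Rank 5 is 557 and rank 6 is 566.
Interpolate: 557 + 0.85·(566 − 557) = 557 + 0.85·9 = 564.65.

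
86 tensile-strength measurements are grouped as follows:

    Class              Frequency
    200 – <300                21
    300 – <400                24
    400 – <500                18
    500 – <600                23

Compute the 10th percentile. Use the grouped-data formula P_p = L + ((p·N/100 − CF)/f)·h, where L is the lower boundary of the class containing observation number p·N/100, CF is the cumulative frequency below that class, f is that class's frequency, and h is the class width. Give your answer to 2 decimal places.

N = 86; target position k = 10/100 · 86 = 8.6.
Cumulative frequencies: 21, 45, 63, 86.
Observation 8.6 falls in the class 200 – <300.
L = 200, CF = 0, f = 21, h = 100.
P10 = 200 + ((8.6 − 0)/21)·100 = 200 + 40.9524 = 240.952.

240.95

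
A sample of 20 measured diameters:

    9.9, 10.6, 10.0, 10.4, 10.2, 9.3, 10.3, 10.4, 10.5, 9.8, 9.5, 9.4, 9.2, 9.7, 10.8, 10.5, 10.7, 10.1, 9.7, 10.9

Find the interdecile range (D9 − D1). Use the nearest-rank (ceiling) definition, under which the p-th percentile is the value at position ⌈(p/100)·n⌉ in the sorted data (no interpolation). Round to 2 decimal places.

1.40

Sorted: 9.2, 9.3, 9.4, 9.5, 9.7, 9.7, 9.8, 9.9, 10.0, 10.1, 10.2, 10.3, 10.4, 10.4, 10.5, 10.5, 10.6, 10.7, 10.8, 10.9.
n = 20.
P10: rank ⌈10/100·20⌉ = 2 → 9.3.
P90: rank ⌈90/100·20⌉ = 18 → 10.7.
Difference: 10.7 − 9.3 = 1.4.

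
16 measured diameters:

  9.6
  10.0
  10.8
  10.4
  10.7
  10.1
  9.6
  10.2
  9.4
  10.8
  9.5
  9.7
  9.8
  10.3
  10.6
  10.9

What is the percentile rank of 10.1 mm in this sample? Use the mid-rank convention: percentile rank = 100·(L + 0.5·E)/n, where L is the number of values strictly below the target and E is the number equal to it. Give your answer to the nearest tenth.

46.9

Sorted: 9.4, 9.5, 9.6, 9.6, 9.7, 9.8, 10.0, 10.1, 10.2, 10.3, 10.4, 10.6, 10.7, 10.8, 10.8, 10.9.
Count below 10.1: L = 7; count equal: E = 1; n = 16.
Percentile rank = 100·(7 + 0.5·1)/16 = 100·7.5/16 = 46.88.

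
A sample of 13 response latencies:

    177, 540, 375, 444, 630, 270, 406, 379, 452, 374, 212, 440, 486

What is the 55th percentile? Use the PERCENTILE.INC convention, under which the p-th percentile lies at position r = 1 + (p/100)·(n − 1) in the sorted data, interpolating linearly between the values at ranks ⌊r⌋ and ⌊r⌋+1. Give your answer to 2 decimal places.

426.40

Sorted: 177, 212, 270, 374, 375, 379, 406, 440, 444, 452, 486, 540, 630.
n = 13.
r = 1 + (55/100)·(13 − 1) = 1 + 6.6 = 7.6.
Rank 7 is 406 and rank 8 is 440.
Interpolate: 406 + 0.6·(440 − 406) = 406 + 0.6·34 = 426.4.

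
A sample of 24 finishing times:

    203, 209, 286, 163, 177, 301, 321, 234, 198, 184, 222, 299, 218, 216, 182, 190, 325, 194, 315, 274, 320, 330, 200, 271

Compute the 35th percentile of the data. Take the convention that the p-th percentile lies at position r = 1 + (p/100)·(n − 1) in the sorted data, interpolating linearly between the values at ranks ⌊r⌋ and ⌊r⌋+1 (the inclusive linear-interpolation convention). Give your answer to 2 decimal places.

203.30

Sorted: 163, 177, 182, 184, 190, 194, 198, 200, 203, 209, 216, 218, 222, 234, 271, 274, 286, 299, 301, 315, 320, 321, 325, 330.
n = 24.
r = 1 + (35/100)·(24 − 1) = 1 + 8.05 = 9.05.
Rank 9 is 203 and rank 10 is 209.
Interpolate: 203 + 0.05·(209 − 203) = 203 + 0.05·6 = 203.3.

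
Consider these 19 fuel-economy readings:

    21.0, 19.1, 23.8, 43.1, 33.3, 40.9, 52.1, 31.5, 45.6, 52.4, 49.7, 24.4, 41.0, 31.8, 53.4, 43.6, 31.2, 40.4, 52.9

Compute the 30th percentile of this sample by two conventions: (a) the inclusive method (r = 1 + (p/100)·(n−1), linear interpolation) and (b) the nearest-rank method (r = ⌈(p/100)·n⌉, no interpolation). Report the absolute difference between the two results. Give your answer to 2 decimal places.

Sorted: 19.1, 21.0, 23.8, 24.4, 31.2, 31.5, 31.8, 33.3, 40.4, 40.9, 41.0, 43.1, 43.6, 45.6, 49.7, 52.1, 52.4, 52.9, 53.4.
n = 19.
(a) r = 6.4; between ranks 6 (31.5) and 7 (31.8): 31.62.
(b) the nearest-rank method: rank 6 → 31.5.
|31.62 − 31.5| = 0.12.

0.12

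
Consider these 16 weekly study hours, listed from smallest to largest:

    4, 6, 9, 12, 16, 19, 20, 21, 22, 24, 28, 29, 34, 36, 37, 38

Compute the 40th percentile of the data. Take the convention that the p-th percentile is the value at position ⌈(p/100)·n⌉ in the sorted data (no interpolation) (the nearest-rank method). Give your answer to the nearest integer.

20

n = 16.
Position = ⌈40/100 · 16⌉ = ⌈6.4⌉ = 7.
The value at rank 7 is 20.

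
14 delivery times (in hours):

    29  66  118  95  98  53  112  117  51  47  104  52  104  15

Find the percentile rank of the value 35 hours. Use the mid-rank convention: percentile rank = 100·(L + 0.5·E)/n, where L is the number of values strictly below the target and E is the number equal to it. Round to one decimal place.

Sorted: 15, 29, 47, 51, 52, 53, 66, 95, 98, 104, 104, 112, 117, 118.
Count below 35: L = 2; count equal: E = 0; n = 14.
Percentile rank = 100·(2 + 0.5·0)/14 = 100·2/14 = 14.29.

14.3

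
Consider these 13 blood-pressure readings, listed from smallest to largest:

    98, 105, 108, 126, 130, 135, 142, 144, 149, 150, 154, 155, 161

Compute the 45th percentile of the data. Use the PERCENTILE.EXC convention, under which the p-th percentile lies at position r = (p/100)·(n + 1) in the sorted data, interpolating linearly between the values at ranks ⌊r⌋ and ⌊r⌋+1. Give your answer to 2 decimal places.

n = 13.
r = (45/100)·(13 + 1) = 6.3.
Rank 6 is 135 and rank 7 is 142.
Interpolate: 135 + 0.3·(142 − 135) = 135 + 0.3·7 = 137.1.

137.10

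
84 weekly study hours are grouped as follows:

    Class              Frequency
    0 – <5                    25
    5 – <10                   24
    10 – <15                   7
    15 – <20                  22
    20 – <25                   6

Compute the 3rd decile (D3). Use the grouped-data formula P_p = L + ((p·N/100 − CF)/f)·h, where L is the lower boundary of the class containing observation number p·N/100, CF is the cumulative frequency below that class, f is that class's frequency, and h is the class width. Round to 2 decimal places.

5.04

N = 84; target position k = 30/100 · 84 = 25.2.
Cumulative frequencies: 25, 49, 56, 78, 84.
Observation 25.2 falls in the class 5 – <10.
L = 5, CF = 25, f = 24, h = 5.
P30 = 5 + ((25.2 − 25)/24)·5 = 5 + 0.0416667 = 5.04167.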